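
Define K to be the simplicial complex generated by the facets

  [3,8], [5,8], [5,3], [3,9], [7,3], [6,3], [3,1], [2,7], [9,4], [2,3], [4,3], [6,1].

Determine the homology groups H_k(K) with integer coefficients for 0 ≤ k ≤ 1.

H_0 ≅ Z,  H_1 ≅ Z^4.

We work with the vertex ordering 1 < 2 < 3 < 4 < 5 < 6 < 7 < 8 < 9. The simplices of K, each written with vertices in increasing order, are:

  0-simplices (9): [1], [2], [3], [4], [5], [6], [7], [8], [9]
  1-simplices (12): [1,3], [1,6], [2,3], [2,7], [3,4], [3,5], [3,6], [3,7], [3,8], [3,9], [4,9], [5,8]

Hence C_0 ≅ Z^9, C_1 ≅ Z^12.

Boundary ∂_1: C_1 → C_0 sends each edge [p,q] (with p < q) to q − p. For instance
  ∂[1,3] = [3] − [1].
The resulting 9×12 matrix has rank 8, and its Smith normal form has invariant factors (1,1,1,1,1,1,1,1).

From H_k ≅ ker(∂_k) / im(∂_{k+1}) we obtain:

  H_0: rank C_0 − rank ∂_1 = 9 − 8 = 1, and the invariant factors of ∂_1 are all 1, so H_0 = Z.
  H_1: rank ker ∂_1 − rank ∂_2 = (12 − 8) − 0 = 4, and there is no ∂_2, so H_1 = Z^4.

As a check, the Euler characteristic is 9 − 12 = -3, which agrees with 1 − 4 = -3.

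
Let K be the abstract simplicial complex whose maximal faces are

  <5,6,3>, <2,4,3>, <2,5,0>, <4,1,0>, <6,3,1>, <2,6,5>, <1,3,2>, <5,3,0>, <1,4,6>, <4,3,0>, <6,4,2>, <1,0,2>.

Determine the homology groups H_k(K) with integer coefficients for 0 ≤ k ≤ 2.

Take the total order 0 < 1 < 2 < 3 < 4 < 5 < 6 on the vertex set. Then K (dimension 2) consists of the simplices:

  0-simplices (7): [0], [1], [2], [3], [4], [5], [6]
  1-simplices (18): [0,1], [0,2], [0,3], [0,4], [0,5], [1,2], [1,3], [1,4], [1,6], [2,3], [2,4], [2,5], [2,6], [3,4], [3,5], [3,6], [4,6], [5,6]
  2-simplices (12): [0,1,2], [0,1,4], [0,2,5], [0,3,4], [0,3,5], [1,2,3], [1,3,6], [1,4,6], [2,3,4], [2,4,6], [2,5,6], [3,5,6]

giving chain groups C_0 ≅ Z^7, C_1 ≅ Z^18, C_2 ≅ Z^12.

The boundary map ∂_1: C_1 → C_0 sends each edge [p,q] (with p < q) to q − p.
The 7×18 boundary matrix has rank 6 and Smith normal form diag(1,1,1,1,1,1).

The boundary map ∂_2: C_2 → C_1 acts by ∂[p,q,r] = [q,r] − [p,r] + [p,q]. For instance
  ∂[2,3,4] = [3,4] − [2,4] + [2,3],
  ∂[0,1,4] = [1,4] − [0,4] + [0,1].
As a 18×12 matrix over Z this has rank 12, with invariant factors (1,1,1,1,1,1,1,1,1,1,1,2).

Now H_k = ker ∂_k / im ∂_{k+1}, so:

  H_0: rank C_0 − rank ∂_1 = 7 − 6 = 1, and the invariant factors of ∂_1 are all 1, so H_0 ≅ Z.
  H_1: rank ker ∂_1 − rank ∂_2 = (18 − 6) − 12 = 0, and ∂_2 has invariant factor 2 > 1, so H_1 ≅ Z/2.
  H_2: rank ker ∂_2 − rank ∂_3 = (12 − 12) − 0 = 0, and there is no ∂_3, so H_2 ≅ 0.

(K is a triangulation of the real projective plane RP^2.)

H_0 = Z,  H_1 = Z/2,  H_2 = 0.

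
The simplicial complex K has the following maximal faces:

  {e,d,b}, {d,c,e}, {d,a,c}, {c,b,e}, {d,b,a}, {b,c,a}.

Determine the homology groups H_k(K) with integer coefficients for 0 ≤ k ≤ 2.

Fix the vertex order a < b < c < d < e and write every simplex with vertices in increasing order. Then dim K = 2 and the simplices of K are:

  0-simplices (5): a, b, c, d, e
  1-simplices (9): ab, ac, ad, bc, bd, be, cd, ce, de
  2-simplices (6): abc, abd, acd, bce, bde, cde

so the chain groups are C_0 ≅ Z^5, C_1 ≅ Z^9, C_2 ≅ Z^6.

The boundary map ∂_1: C_1 → C_0 sends each edge [p,q] (with p < q) to q − p. For instance
  ∂ce = e − c.
The resulting 5×9 matrix has rank 4, and its Smith normal form has invariant factors (1,1,1,1).

Boundary ∂_2: C_2 → C_1 sends each 2-simplex [p,q,r] to [q,r] − [p,r] + [p,q]. For instance
  ∂cde = de − ce + cd,
  ∂bde = de − be + bd.
This gives a 9×6 integer matrix of rank 5; reducing to Smith normal form yields diagonal entries (1,1,1,1,1).

From H_k ≅ ker(∂_k) / im(∂_{k+1}) we obtain:

  H_0: rank C_0 − rank ∂_1 = 5 − 4 = 1, and the invariant factors of ∂_1 are all 1, so H_0 ≅ Z.
  H_1: rank ker ∂_1 − rank ∂_2 = (9 − 4) − 5 = 0, and the invariant factors of ∂_2 are all 1, so H_1 ≅ 0.
  H_2: rank ker ∂_2 − rank ∂_3 = (6 − 5) − 0 = 1, and there is no ∂_3, so H_2 ≅ Z.

As a check, the Euler characteristic is 5 − 9 + 6 = 2, which agrees with 1 − 0 + 1 = 2.

H_0 ≅ Z,  H_1 = 0,  H_2 ≅ Z.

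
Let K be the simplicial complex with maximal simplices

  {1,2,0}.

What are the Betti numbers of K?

b_0 = 1, b_1 = 0, b_2 = 0.

Fix the vertex order 0 < 1 < 2 and write every simplex with vertices in increasing order. Then dim K = 2 and the simplices of K are:

  0-simplices (3): [0], [1], [2]
  1-simplices (3): [0,1], [0,2], [1,2]
  2-simplices (1): [0,1,2]

so the chain groups are C_0 ≅ Z^3, C_1 ≅ Z^3, C_2 ≅ Z^1.

∂_1: C_1 → C_0 is given by ∂[p,q] = [q] − [p].
As a 3×3 matrix over Z this has rank 2, with invariant factors (1,1).

∂_2: C_2 → C_1 maps a triangle to the signed sum of its edges. For instance
  ∂[0,1,2] = [1,2] − [0,2] + [0,1].
The resulting 3×1 matrix has rank 1, and its Smith normal form has invariant factors (1).

Computing H_k = (kernel of ∂_k) / (image of ∂_{k+1}):

  H_0: rank C_0 − rank ∂_1 = 3 − 2 = 1, and the invariant factors of ∂_1 are all 1, so H_0 = Z.
  H_1: rank ker ∂_1 − rank ∂_2 = (3 − 2) − 1 = 0, and the invariant factors of ∂_2 are all 1, so H_1 = 0.
  H_2: rank ker ∂_2 − rank ∂_3 = (1 − 1) − 0 = 0, and there is no ∂_3, so H_2 = 0.

Hence the Betti numbers are b_0 = 1, b_1 = 0, b_2 = 0.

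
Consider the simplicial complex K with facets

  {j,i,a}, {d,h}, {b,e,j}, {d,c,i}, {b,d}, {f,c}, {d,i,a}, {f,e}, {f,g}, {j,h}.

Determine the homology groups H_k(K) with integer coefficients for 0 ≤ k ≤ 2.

H_0 = Z,  H_1 = Z^3,  H_2 = 0.

Fix the vertex order a < b < c < d < e < f < g < h < i < j and write every simplex with vertices in increasing order. Then dim K = 2 and the simplices of K are:

  0-simplices (10): a, b, c, d, e, f, g, h, i, j
  1-simplices (16): ad, ai, aj, bd, be, bj, cd, cf, ci, dh, di, ef, ej, fg, hj, ij
  2-simplices (4): adi, aij, bej, cdi

giving chain groups C_0 ≅ Z^10, C_1 ≅ Z^16, C_2 ≅ Z^4.

∂_1: C_1 → C_0 is given by ∂[p,q] = [q] − [p]. For instance
  ∂ai = i − a.
The 10×16 boundary matrix has rank 9 and Smith normal form diag(1,1,1,1,1,1,1,1,1).

∂_2: C_2 → C_1 acts by ∂[p,q,r] = [q,r] − [p,r] + [p,q]. For instance
  ∂adi = di − ai + ad,
  ∂bej = ej − bj + be.
The 16×4 boundary matrix has rank 4 and Smith normal form diag(1,1,1,1).

Computing H_k = (kernel of ∂_k) / (image of ∂_{k+1}):

  H_0: rank C_0 − rank ∂_1 = 10 − 9 = 1, and the invariant factors of ∂_1 are all 1, so H_0 = Z.
  H_1: rank ker ∂_1 − rank ∂_2 = (16 − 9) − 4 = 3, and the invariant factors of ∂_2 are all 1, so H_1 = Z^3.
  H_2: rank ker ∂_2 − rank ∂_3 = (4 − 4) − 0 = 0, and there is no ∂_3, so H_2 = 0.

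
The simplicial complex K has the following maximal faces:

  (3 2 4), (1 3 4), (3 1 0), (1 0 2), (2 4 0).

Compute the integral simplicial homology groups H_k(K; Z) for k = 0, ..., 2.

H_0 = Z,  H_1 = Z,  H_2 = 0.

Take the total order 0 < 1 < 2 < 3 < 4 on the vertex set. Then K (dimension 2) consists of the simplices:

  0-simplices (5): [0], [1], [2], [3], [4]
  1-simplices (10): [0,1], [0,2], [0,3], [0,4], [1,2], [1,3], [1,4], [2,3], [2,4], [3,4]
  2-simplices (5): [0,1,2], [0,1,3], [0,2,4], [1,3,4], [2,3,4]

Hence C_0 ≅ Z^5, C_1 ≅ Z^10, C_2 ≅ Z^5.

The boundary map ∂_1: C_1 → C_0 sends each edge [p,q] (with p < q) to q − p. For instance
  ∂[0,4] = [4] − [0].
As a 5×10 matrix over Z this has rank 4, with invariant factors (1,1,1,1).

∂_2: C_2 → C_1 maps a triangle to the signed sum of its edges. For instance
  ∂[0,2,4] = [2,4] − [0,4] + [0,2],
  ∂[1,3,4] = [3,4] − [1,4] + [1,3].
As a 10×5 matrix over Z this has rank 5, with invariant factors (1,1,1,1,1).

Reading off H_k = ker ∂_k / im ∂_{k+1}:

  H_0: rank C_0 − rank ∂_1 = 5 − 4 = 1, and the invariant factors of ∂_1 are all 1, so H_0 = Z.
  H_1: rank ker ∂_1 − rank ∂_2 = (10 − 4) − 5 = 1, and the invariant factors of ∂_2 are all 1, so H_1 = Z.
  H_2: rank ker ∂_2 − rank ∂_3 = (5 − 5) − 0 = 0, and there is no ∂_3, so H_2 = 0.

As a check, the Euler characteristic is 5 − 10 + 5 = 0, which agrees with 1 − 1 + 0 = 0.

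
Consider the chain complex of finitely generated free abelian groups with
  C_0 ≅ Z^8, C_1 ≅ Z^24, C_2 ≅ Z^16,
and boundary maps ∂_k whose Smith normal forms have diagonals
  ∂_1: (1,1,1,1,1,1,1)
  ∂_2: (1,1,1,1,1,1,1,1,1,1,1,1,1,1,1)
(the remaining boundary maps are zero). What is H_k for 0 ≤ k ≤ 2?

H_0: b_0 = 8 − 0 − 7 = 1; torsion from ∂_1 factors > 1: none. So H_0 ≅ Z.
H_1: b_1 = 24 − 7 − 15 = 2; torsion from ∂_2 factors > 1: none. So H_1 ≅ Z^2.
H_2: b_2 = 16 − 15 − 0 = 1; torsion from ∂_3 factors > 1: none. So H_2 ≅ Z.

H_0 ≅ Z,  H_1 ≅ Z^2,  H_2 ≅ Z.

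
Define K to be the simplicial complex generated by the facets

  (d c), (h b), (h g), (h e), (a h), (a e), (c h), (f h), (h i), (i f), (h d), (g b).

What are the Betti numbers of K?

Take the total order a < b < c < d < e < f < g < h < i on the vertex set. Then K (dimension 1) consists of the simplices:

  0-simplices (9): a, b, c, d, e, f, g, h, i
  1-simplices (12): ae, ah, bg, bh, cd, ch, dh, eh, fh, fi, gh, hi

giving chain groups C_0 ≅ Z^9, C_1 ≅ Z^12.

Boundary ∂_1: C_1 → C_0 maps an edge to its endpoints' difference, ∂[p,q] = q − p. For instance
  ∂gh = h − g.
This gives a 9×12 integer matrix of rank 8; reducing to Smith normal form yields diagonal entries (1,1,1,1,1,1,1,1).

Computing H_k = (kernel of ∂_k) / (image of ∂_{k+1}):

  H_0: rank C_0 − rank ∂_1 = 9 − 8 = 1, and the invariant factors of ∂_1 are all 1, so H_0 ≅ Z.
  H_1: rank ker ∂_1 − rank ∂_2 = (12 − 8) − 0 = 4, and there is no ∂_2, so H_1 ≅ Z^4.

(K is a triangulation of a wedge of 4 circles.)

Hence the Betti numbers are b_0 = 1, b_1 = 4.

b_0 = 1, b_1 = 4.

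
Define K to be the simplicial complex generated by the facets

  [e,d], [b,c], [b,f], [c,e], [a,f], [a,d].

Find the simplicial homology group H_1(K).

Take the total order a < b < c < d < e < f on the vertex set. Then K (dimension 1) consists of the simplices:

  0-simplices (6): a, b, c, d, e, f
  1-simplices (6): ad, af, bc, bf, ce, de

so the chain groups are C_0 ≅ Z^6, C_1 ≅ Z^6.

Boundary ∂_1: C_1 → C_0 is given by ∂[p,q] = [q] − [p]. For instance
  ∂af = f − a.
The 6×6 boundary matrix has rank 5 and Smith normal form diag(1,1,1,1,1).

From H_k ≅ ker(∂_k) / im(∂_{k+1}) we obtain:

  H_1: rank ker ∂_1 − rank ∂_2 = (6 − 5) − 0 = 1, and there is no ∂_2, so H_1 ≅ Z.

H_1 = Z.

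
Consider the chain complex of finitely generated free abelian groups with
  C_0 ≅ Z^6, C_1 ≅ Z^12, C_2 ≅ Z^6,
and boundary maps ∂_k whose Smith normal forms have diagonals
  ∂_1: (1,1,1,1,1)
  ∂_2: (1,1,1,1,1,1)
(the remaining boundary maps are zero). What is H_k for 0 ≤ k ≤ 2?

H_0: b_0 = 6 − 0 − 5 = 1; torsion from ∂_1 factors > 1: none. So H_0 = Z.
H_1: b_1 = 12 − 5 − 6 = 1; torsion from ∂_2 factors > 1: none. So H_1 = Z.
H_2: b_2 = 6 − 6 − 0 = 0; torsion from ∂_3 factors > 1: none. So H_2 = 0.

H_0 = Z,  H_1 = Z,  H_2 = 0.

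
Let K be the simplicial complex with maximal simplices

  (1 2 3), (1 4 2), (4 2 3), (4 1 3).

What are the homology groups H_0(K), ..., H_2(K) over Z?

Take the total order 1 < 2 < 3 < 4 on the vertex set. Then K (dimension 2) consists of the simplices:

  0-simplices (4): [1], [2], [3], [4]
  1-simplices (6): [1,2], [1,3], [1,4], [2,3], [2,4], [3,4]
  2-simplices (4): [1,2,3], [1,2,4], [1,3,4], [2,3,4]

Hence C_0 ≅ Z^4, C_1 ≅ Z^6, C_2 ≅ Z^4.

Boundary ∂_1: C_1 → C_0 is given by ∂[p,q] = [q] − [p]. For instance
  ∂[2,4] = [4] − [2].
The resulting 4×6 matrix has rank 3, and its Smith normal form has invariant factors (1,1,1).

Boundary ∂_2: C_2 → C_1 sends each 2-simplex [p,q,r] to [q,r] − [p,r] + [p,q]. For instance
  ∂[1,2,3] = [2,3] − [1,3] + [1,2],
  ∂[1,3,4] = [3,4] − [1,4] + [1,3].
The resulting 6×4 matrix has rank 3, and its Smith normal form has invariant factors (1,1,1).

Computing H_k = (kernel of ∂_k) / (image of ∂_{k+1}):

  H_0: rank C_0 − rank ∂_1 = 4 − 3 = 1, and the invariant factors of ∂_1 are all 1, so H_0 = Z.
  H_1: rank ker ∂_1 − rank ∂_2 = (6 − 3) − 3 = 0, and the invariant factors of ∂_2 are all 1, so H_1 = 0.
  H_2: rank ker ∂_2 − rank ∂_3 = (4 − 3) − 0 = 1, and there is no ∂_3, so H_2 = Z.

As a check, the Euler characteristic is 4 − 6 + 4 = 2, which agrees with 1 − 0 + 1 = 2.

H_0 ≅ Z,  H_1 = 0,  H_2 ≅ Z.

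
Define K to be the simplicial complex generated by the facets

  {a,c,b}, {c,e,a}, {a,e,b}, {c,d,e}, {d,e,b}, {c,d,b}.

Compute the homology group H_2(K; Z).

H_2 ≅ Z.

Fix the vertex order a < b < c < d < e and write every simplex with vertices in increasing order. Then dim K = 2 and the simplices of K are:

  0-simplices (5): a, b, c, d, e
  1-simplices (9): ab, ac, ae, bc, bd, be, cd, ce, de
  2-simplices (6): abc, abe, ace, bcd, bde, cde

so the chain groups are C_0 ≅ Z^5, C_1 ≅ Z^9, C_2 ≅ Z^6.

The boundary map ∂_1: C_1 → C_0 sends each edge [p,q] (with p < q) to q − p. For instance
  ∂cd = d − c.
As a 5×9 matrix over Z this has rank 4, with invariant factors (1,1,1,1).

The boundary map ∂_2: C_2 → C_1 maps a triangle to the signed sum of its edges. For instance
  ∂bcd = cd − bd + bc,
  ∂cde = de − ce + cd.
This gives a 9×6 integer matrix of rank 5; reducing to Smith normal form yields diagonal entries (1,1,1,1,1).

Reading off H_k = ker ∂_k / im ∂_{k+1}:

  H_2: rank ker ∂_2 − rank ∂_3 = (6 − 5) − 0 = 1, and there is no ∂_3, so H_2 ≅ Z.

(K is a triangulation of the 2-sphere S^2.)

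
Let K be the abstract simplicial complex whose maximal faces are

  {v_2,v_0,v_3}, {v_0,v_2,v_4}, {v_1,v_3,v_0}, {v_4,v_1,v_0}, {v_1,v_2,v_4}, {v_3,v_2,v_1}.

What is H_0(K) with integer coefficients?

We work with the vertex ordering v_0 < v_1 < v_2 < v_3 < v_4. The simplices of K, each written with vertices in increasing order, are:

  0-simplices (5): [v_0], [v_1], [v_2], [v_3], [v_4]
  1-simplices (9): [v_0,v_1], [v_0,v_2], [v_0,v_3], [v_0,v_4], [v_1,v_2], [v_1,v_3], [v_1,v_4], [v_2,v_3], [v_2,v_4]
  2-simplices (6): [v_0,v_1,v_3], [v_0,v_1,v_4], [v_0,v_2,v_3], [v_0,v_2,v_4], [v_1,v_2,v_3], [v_1,v_2,v_4]

so the chain groups are C_0 ≅ Z^5, C_1 ≅ Z^9, C_2 ≅ Z^6.

∂_1: C_1 → C_0 maps an edge to its endpoints' difference, ∂[p,q] = q − p.
The resulting 5×9 matrix has rank 4, and its Smith normal form has invariant factors (1,1,1,1).

∂_2: C_2 → C_1 maps a triangle to the signed sum of its edges. For instance
  ∂[v_1,v_2,v_3] = [v_2,v_3] − [v_1,v_3] + [v_1,v_2],
  ∂[v_0,v_1,v_3] = [v_1,v_3] − [v_0,v_3] + [v_0,v_1].
As a 9×6 matrix over Z this has rank 5, with invariant factors (1,1,1,1,1).

Computing H_k = (kernel of ∂_k) / (image of ∂_{k+1}):

  H_0: rank C_0 − rank ∂_1 = 5 − 4 = 1, and the invariant factors of ∂_1 are all 1, so H_0 = Z.

H_0 = Z.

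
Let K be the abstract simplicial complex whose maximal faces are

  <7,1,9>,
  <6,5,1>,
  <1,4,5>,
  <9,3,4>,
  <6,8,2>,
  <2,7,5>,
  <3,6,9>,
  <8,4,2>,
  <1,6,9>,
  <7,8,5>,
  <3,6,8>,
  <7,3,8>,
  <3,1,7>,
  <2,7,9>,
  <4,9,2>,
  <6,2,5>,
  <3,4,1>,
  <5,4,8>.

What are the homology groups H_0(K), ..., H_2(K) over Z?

H_0 = Z,  H_1 = Z × Z/2,  H_2 = 0.

We work with the vertex ordering 1 < 2 < 3 < 4 < 5 < 6 < 7 < 8 < 9. The simplices of K, each written with vertices in increasing order, are:

  0-simplices (9): [1], [2], [3], [4], [5], [6], [7], [8], [9]
  1-simplices (27): (27 of them)
  2-simplices (18): [1,3,4], [1,3,7], [1,4,5], [1,5,6], [1,6,9], [1,7,9], [2,4,8], [2,4,9], [2,5,6], [2,5,7], [2,6,8], [2,7,9], [3,4,9], [3,6,8], [3,6,9], [3,7,8], [4,5,8], [5,7,8]

giving chain groups C_0 ≅ Z^9, C_1 ≅ Z^27, C_2 ≅ Z^18.

∂_1: C_1 → C_0 is given by ∂[p,q] = [q] − [p]. For instance
  ∂[1,9] = [9] − [1].
This gives a 9×27 integer matrix of rank 8; reducing to Smith normal form yields diagonal entries (1,1,1,1,1,1,1,1).

∂_2: C_2 → C_1 acts by ∂[p,q,r] = [q,r] − [p,r] + [p,q]. For instance
  ∂[2,5,6] = [5,6] − [2,6] + [2,5],
  ∂[5,7,8] = [7,8] − [5,8] + [5,7].
The resulting 27×18 matrix has rank 18, and its Smith normal form has invariant factors (1,1,1,1,1,1,1,1,1,1,1,1,1,1,1,1,1,2).

Now H_k = ker ∂_k / im ∂_{k+1}, so:

  H_0: rank C_0 − rank ∂_1 = 9 − 8 = 1, and the invariant factors of ∂_1 are all 1, so H_0 ≅ Z.
  H_1: rank ker ∂_1 − rank ∂_2 = (27 − 8) − 18 = 1, and ∂_2 has invariant factor 2 > 1, so H_1 ≅ Z × Z/2.
  H_2: rank ker ∂_2 − rank ∂_3 = (18 − 18) − 0 = 0, and there is no ∂_3, so H_2 ≅ 0.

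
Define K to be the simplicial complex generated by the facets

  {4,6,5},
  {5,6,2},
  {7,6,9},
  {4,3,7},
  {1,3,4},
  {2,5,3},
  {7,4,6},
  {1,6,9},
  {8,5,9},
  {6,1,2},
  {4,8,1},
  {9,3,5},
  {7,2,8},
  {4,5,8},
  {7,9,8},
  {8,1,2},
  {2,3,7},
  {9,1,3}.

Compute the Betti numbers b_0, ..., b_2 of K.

b_0 = 1, b_1 = 2, b_2 = 1.

We work with the vertex ordering 1 < 2 < 3 < 4 < 5 < 6 < 7 < 8 < 9. The simplices of K, each written with vertices in increasing order, are:

  0-simplices (9): [1], [2], [3], [4], [5], [6], [7], [8], [9]
  1-simplices (27): (27 of them)
  2-simplices (18): [1,2,6], [1,2,8], [1,3,4], [1,3,9], [1,4,8], [1,6,9], [2,3,5], [2,3,7], [2,5,6], [2,7,8], [3,4,7], [3,5,9], [4,5,6], [4,5,8], [4,6,7], [5,8,9], [6,7,9], [7,8,9]

so the chain groups are C_0 ≅ Z^9, C_1 ≅ Z^27, C_2 ≅ Z^18.

Boundary ∂_1: C_1 → C_0 sends each edge [p,q] (with p < q) to q − p.
The resulting 9×27 matrix has rank 8, and its Smith normal form has invariant factors (1,1,1,1,1,1,1,1).

Boundary ∂_2: C_2 → C_1 sends each 2-simplex [p,q,r] to [q,r] − [p,r] + [p,q]. For instance
  ∂[1,2,6] = [2,6] − [1,6] + [1,2],
  ∂[4,5,8] = [5,8] − [4,8] + [4,5].
The 27×18 boundary matrix has rank 17 and Smith normal form diag(1,1,1,1,1,1,1,1,1,1,1,1,1,1,1,1,1).

From H_k ≅ ker(∂_k) / im(∂_{k+1}) we obtain:

  H_0: rank C_0 − rank ∂_1 = 9 − 8 = 1, and the invariant factors of ∂_1 are all 1, so H_0 = Z.
  H_1: rank ker ∂_1 − rank ∂_2 = (27 − 8) − 17 = 2, and the invariant factors of ∂_2 are all 1, so H_1 = Z^2.
  H_2: rank ker ∂_2 − rank ∂_3 = (18 − 17) − 0 = 1, and there is no ∂_3, so H_2 = Z.

(K is a triangulation of the torus T^2.)

Hence the Betti numbers are b_0 = 1, b_1 = 2, b_2 = 1.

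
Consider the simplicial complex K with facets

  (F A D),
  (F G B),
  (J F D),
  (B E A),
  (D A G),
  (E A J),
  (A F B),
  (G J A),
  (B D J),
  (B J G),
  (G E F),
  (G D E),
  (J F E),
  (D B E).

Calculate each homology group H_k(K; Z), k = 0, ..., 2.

H_0 ≅ Z,  H_1 ≅ Z^2,  H_2 ≅ Z.

Take the total order A < B < D < E < F < G < J on the vertex set. Then K (dimension 2) consists of the simplices:

  0-simplices (7): A, B, D, E, F, G, J
  1-simplices (21): AB, AD, AE, AF, AG, AJ, BD, BE, BF, BG, BJ, DE, DF, DG, DJ, EF, EG, EJ, FG, FJ, GJ
  2-simplices (14): ABE, ABF, ADF, ADG, AEJ, AGJ, BDE, BDJ, BFG, BGJ, DEG, DFJ, EFG, EFJ

so the chain groups are C_0 ≅ Z^7, C_1 ≅ Z^21, C_2 ≅ Z^14.

∂_1: C_1 → C_0 sends each edge [p,q] (with p < q) to q − p.
This gives a 7×21 integer matrix of rank 6; reducing to Smith normal form yields diagonal entries (1,1,1,1,1,1).

Boundary ∂_2: C_2 → C_1 maps a triangle to the signed sum of its edges. For instance
  ∂EFG = FG − EG + EF,
  ∂ADG = DG − AG + AD.
The resulting 21×14 matrix has rank 13, and its Smith normal form has invariant factors (1,1,1,1,1,1,1,1,1,1,1,1,1).

Now H_k = ker ∂_k / im ∂_{k+1}, so:

  H_0: rank C_0 − rank ∂_1 = 7 − 6 = 1, and the invariant factors of ∂_1 are all 1, so H_0 = Z.
  H_1: rank ker ∂_1 − rank ∂_2 = (21 − 6) − 13 = 2, and the invariant factors of ∂_2 are all 1, so H_1 = Z^2.
  H_2: rank ker ∂_2 − rank ∂_3 = (14 − 13) − 0 = 1, and there is no ∂_3, so H_2 = Z.

As a check, the Euler characteristic is 7 − 21 + 14 = 0, which agrees with 1 − 2 + 1 = 0.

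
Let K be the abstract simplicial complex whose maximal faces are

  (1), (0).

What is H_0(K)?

Take the total order 0 < 1 on the vertex set. Then K (dimension 0) consists of the simplices:

  0-simplices (2): [0], [1]

Hence C_0 ≅ Z^2.

Computing H_k = (kernel of ∂_k) / (image of ∂_{k+1}):

  H_0: rank C_0 − rank ∂_1 = 2 − 0 = 2, and there is no ∂_1, so H_0 ≅ Z^2.

H_0 = Z^2.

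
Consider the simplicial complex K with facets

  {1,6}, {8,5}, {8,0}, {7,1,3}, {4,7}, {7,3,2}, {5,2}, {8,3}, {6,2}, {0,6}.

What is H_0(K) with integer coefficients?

H_0 = Z.

We work with the vertex ordering 0 < 1 < 2 < 3 < 4 < 5 < 6 < 7 < 8. The simplices of K, each written with vertices in increasing order, are:

  0-simplices (9): [0], [1], [2], [3], [4], [5], [6], [7], [8]
  1-simplices (13): [0,6], [0,8], [1,3], [1,6], [1,7], [2,3], [2,5], [2,6], [2,7], [3,7], [3,8], [4,7], [5,8]
  2-simplices (2): [1,3,7], [2,3,7]

giving chain groups C_0 ≅ Z^9, C_1 ≅ Z^13, C_2 ≅ Z^2.

∂_1: C_1 → C_0 maps an edge to its endpoints' difference, ∂[p,q] = q − p. For instance
  ∂[2,5] = [5] − [2].
As a 9×13 matrix over Z this has rank 8, with invariant factors (1,1,1,1,1,1,1,1).

The boundary map ∂_2: C_2 → C_1 sends each 2-simplex [p,q,r] to [q,r] − [p,r] + [p,q]. For instance
  ∂[1,3,7] = [3,7] − [1,7] + [1,3],
  ∂[2,3,7] = [3,7] − [2,7] + [2,3].
The 13×2 boundary matrix has rank 2 and Smith normal form diag(1,1).

Reading off H_k = ker ∂_k / im ∂_{k+1}:

  H_0: rank C_0 − rank ∂_1 = 9 − 8 = 1, and the invariant factors of ∂_1 are all 1, so H_0 = Z.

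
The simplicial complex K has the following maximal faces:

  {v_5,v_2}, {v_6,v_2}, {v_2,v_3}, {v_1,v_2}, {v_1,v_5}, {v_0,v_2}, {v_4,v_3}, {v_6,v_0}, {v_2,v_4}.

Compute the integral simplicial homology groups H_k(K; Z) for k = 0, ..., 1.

H_0 = Z,  H_1 = Z^3.

We work with the vertex ordering v_0 < v_1 < v_2 < v_3 < v_4 < v_5 < v_6. The simplices of K, each written with vertices in increasing order, are:

  0-simplices (7): [v_0], [v_1], [v_2], [v_3], [v_4], [v_5], [v_6]
  1-simplices (9): [v_0,v_2], [v_0,v_6], [v_1,v_2], [v_1,v_5], [v_2,v_3], [v_2,v_4], [v_2,v_5], [v_2,v_6], [v_3,v_4]

Hence C_0 ≅ Z^7, C_1 ≅ Z^9.

Boundary ∂_1: C_1 → C_0 maps an edge to its endpoints' difference, ∂[p,q] = q − p. For instance
  ∂[v_2,v_3] = [v_3] − [v_2].
As a 7×9 matrix over Z this has rank 6, with invariant factors (1,1,1,1,1,1).

From H_k ≅ ker(∂_k) / im(∂_{k+1}) we obtain:

  H_0: rank C_0 − rank ∂_1 = 7 − 6 = 1, and the invariant factors of ∂_1 are all 1, so H_0 ≅ Z.
  H_1: rank ker ∂_1 − rank ∂_2 = (9 − 6) − 0 = 3, and there is no ∂_2, so H_1 ≅ Z^3.

(K is a triangulation of a wedge of 3 circles.)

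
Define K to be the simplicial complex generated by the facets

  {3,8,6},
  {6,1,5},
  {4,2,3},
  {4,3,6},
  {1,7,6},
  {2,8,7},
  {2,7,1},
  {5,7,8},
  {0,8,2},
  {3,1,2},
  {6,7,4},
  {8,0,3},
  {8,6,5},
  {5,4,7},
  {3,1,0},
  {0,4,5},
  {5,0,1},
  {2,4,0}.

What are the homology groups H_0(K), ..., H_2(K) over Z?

H_0 ≅ Z,  H_1 ≅ Z ⊕ Z/2Z,  H_2 = 0.

Order the vertices as 0 < 1 < 2 < 3 < 4 < 5 < 6 < 7 < 8. Listing each simplex with vertices in this order, K has dimension 2 with simplices:

  0-simplices (9): [0], [1], [2], [3], [4], [5], [6], [7], [8]
  1-simplices (27): (27 of them)
  2-simplices (18): [0,1,3], [0,1,5], [0,2,4], [0,2,8], [0,3,8], [0,4,5], [1,2,3], [1,2,7], [1,5,6], [1,6,7], [2,3,4], [2,7,8], [3,4,6], [3,6,8], [4,5,7], [4,6,7], [5,6,8], [5,7,8]

so the chain groups are C_0 ≅ Z^9, C_1 ≅ Z^27, C_2 ≅ Z^18.

Boundary ∂_1: C_1 → C_0 is given by ∂[p,q] = [q] − [p].
The 9×27 boundary matrix has rank 8 and Smith normal form diag(1,1,1,1,1,1,1,1).

∂_2: C_2 → C_1 sends each 2-simplex [p,q,r] to [q,r] − [p,r] + [p,q]. For instance
  ∂[2,7,8] = [7,8] − [2,8] + [2,7],
  ∂[4,6,7] = [6,7] − [4,7] + [4,6].
The 27×18 boundary matrix has rank 18 and Smith normal form diag(1,1,1,1,1,1,1,1,1,1,1,1,1,1,1,1,1,2).

From H_k ≅ ker(∂_k) / im(∂_{k+1}) we obtain:

  H_0: rank C_0 − rank ∂_1 = 9 − 8 = 1, and the invariant factors of ∂_1 are all 1, so H_0 = Z.
  H_1: rank ker ∂_1 − rank ∂_2 = (27 − 8) − 18 = 1, and ∂_2 has invariant factor 2 > 1, so H_1 = Z ⊕ Z/2Z.
  H_2: rank ker ∂_2 − rank ∂_3 = (18 − 18) − 0 = 0, and there is no ∂_3, so H_2 = 0.

(K is a triangulation of the Klein bottle.)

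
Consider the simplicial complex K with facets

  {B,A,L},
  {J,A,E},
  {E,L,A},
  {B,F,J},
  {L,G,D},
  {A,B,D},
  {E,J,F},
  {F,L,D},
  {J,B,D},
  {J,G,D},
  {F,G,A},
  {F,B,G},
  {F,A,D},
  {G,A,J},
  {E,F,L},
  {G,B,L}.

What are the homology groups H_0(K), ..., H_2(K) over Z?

Fix the vertex order A < B < D < E < F < G < J < L and write every simplex with vertices in increasing order. Then dim K = 2 and the simplices of K are:

  0-simplices (8): A, B, D, E, F, G, J, L
  1-simplices (24): AB, AD, AE, AF, AG, AJ, AL, BD, BF, BG, BJ, BL, DF, DG, DJ, DL, EF, EJ, EL, FG, FJ, FL, GJ, GL
  2-simplices (16): ABD, ABL, ADF, AEJ, AEL, AFG, AGJ, BDJ, BFG, BFJ, BGL, DFL, DGJ, DGL, EFJ, EFL

Hence C_0 ≅ Z^8, C_1 ≅ Z^24, C_2 ≅ Z^16.

The boundary map ∂_1: C_1 → C_0 is given by ∂[p,q] = [q] − [p]. For instance
  ∂EJ = J − E.
The 8×24 boundary matrix has rank 7 and Smith normal form diag(1,1,1,1,1,1,1).

Boundary ∂_2: C_2 → C_1 acts by ∂[p,q,r] = [q,r] − [p,r] + [p,q]. For instance
  ∂ADF = DF − AF + AD,
  ∂ABD = BD − AD + AB.
As a 24×16 matrix over Z this has rank 15, with invariant factors (1,1,1,1,1,1,1,1,1,1,1,1,1,1,1).

Now H_k = ker ∂_k / im ∂_{k+1}, so:

  H_0: rank C_0 − rank ∂_1 = 8 − 7 = 1, and the invariant factors of ∂_1 are all 1, so H_0 ≅ Z.
  H_1: rank ker ∂_1 − rank ∂_2 = (24 − 7) − 15 = 2, and the invariant factors of ∂_2 are all 1, so H_1 ≅ Z^2.
  H_2: rank ker ∂_2 − rank ∂_3 = (16 − 15) − 0 = 1, and there is no ∂_3, so H_2 ≅ Z.

As a check, the Euler characteristic is 8 − 24 + 16 = 0, which agrees with 1 − 2 + 1 = 0.

H_0 = Z,  H_1 = Z^2,  H_2 = Z.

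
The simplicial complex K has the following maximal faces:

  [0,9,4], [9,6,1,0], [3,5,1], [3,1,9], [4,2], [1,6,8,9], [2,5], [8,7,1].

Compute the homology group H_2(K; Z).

Order the vertices as 0 < 1 < 2 < 3 < 4 < 5 < 6 < 7 < 8 < 9. Listing each simplex with vertices in this order, K has dimension 3 with simplices:

  0-simplices (10): [0], [1], [2], [3], [4], [5], [6], [7], [8], [9]
  1-simplices (19): [0,1], [0,4], [0,6], [0,9], [1,3], [1,5], [1,6], [1,7], [1,8], [1,9], [2,4], [2,5], [3,5], [3,9], [4,9], [6,8], [6,9], [7,8], [8,9]
  2-simplices (11): [0,1,6], [0,1,9], [0,4,9], [0,6,9], [1,3,5], [1,3,9], [1,6,8], [1,6,9], [1,7,8], [1,8,9], [6,8,9]
  3-simplices (2): [0,1,6,9], [1,6,8,9]

so the chain groups are C_0 ≅ Z^10, C_1 ≅ Z^19, C_2 ≅ Z^11, C_3 ≅ Z^2.

∂_1: C_1 → C_0 maps an edge to its endpoints' difference, ∂[p,q] = q − p. For instance
  ∂[2,4] = [4] − [2].
As a 10×19 matrix over Z this has rank 9, with invariant factors (1,1,1,1,1,1,1,1,1).

The boundary map ∂_2: C_2 → C_1 acts by ∂[p,q,r] = [q,r] − [p,r] + [p,q]. For instance
  ∂[6,8,9] = [8,9] − [6,9] + [6,8],
  ∂[1,8,9] = [8,9] − [1,9] + [1,8].
The resulting 19×11 matrix has rank 9, and its Smith normal form has invariant factors (1,1,1,1,1,1,1,1,1).

∂_3: C_3 → C_2 sends each 3-simplex σ to the alternating sum Σ_i (−1)^i (σ with its i-th vertex removed). For instance
  ∂[1,6,8,9] = [6,8,9] − [1,8,9] + [1,6,9] − [1,6,8],
  ∂[0,1,6,9] = [1,6,9] − [0,6,9] + [0,1,9] − [0,1,6].
This gives a 11×2 integer matrix of rank 2; reducing to Smith normal form yields diagonal entries (1,1).

Computing H_k = (kernel of ∂_k) / (image of ∂_{k+1}):

  H_2: rank ker ∂_2 − rank ∂_3 = (11 − 9) − 2 = 0, and the invariant factors of ∂_3 are all 1, so H_2 ≅ 0.

H_2 = 0.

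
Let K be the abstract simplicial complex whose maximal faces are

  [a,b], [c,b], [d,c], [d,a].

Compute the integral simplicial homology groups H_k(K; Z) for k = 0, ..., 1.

K has 4 vertices, 4 edges.
rank ∂_0 = 0, rank ∂_1 = 3 ⇒ b_0 = 4 − 0 − 3 = 1; all invariant factors of ∂_1 are 1 so no torsion. So H_0 = Z.
rank ∂_1 = 3, rank ∂_2 = 0 ⇒ b_1 = 4 − 3 − 0 = 1. So H_1 = Z.

H_0 = Z,  H_1 = Z.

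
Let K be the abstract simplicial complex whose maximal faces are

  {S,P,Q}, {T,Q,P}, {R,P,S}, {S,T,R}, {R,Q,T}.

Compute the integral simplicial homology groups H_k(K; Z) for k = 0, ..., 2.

H_0 = Z,  H_1 = Z,  H_2 = 0.

K has 5 vertices, 10 edges, 5 triangles.
rank ∂_0 = 0, rank ∂_1 = 4 ⇒ b_0 = 5 − 0 − 4 = 1; all invariant factors of ∂_1 are 1 so no torsion. So H_0 ≅ Z.
rank ∂_1 = 4, rank ∂_2 = 5 ⇒ b_1 = 10 − 4 − 5 = 1; all invariant factors of ∂_2 are 1 so no torsion. So H_1 ≅ Z.
rank ∂_2 = 5, rank ∂_3 = 0 ⇒ b_2 = 5 − 5 − 0 = 0. So H_2 ≅ 0.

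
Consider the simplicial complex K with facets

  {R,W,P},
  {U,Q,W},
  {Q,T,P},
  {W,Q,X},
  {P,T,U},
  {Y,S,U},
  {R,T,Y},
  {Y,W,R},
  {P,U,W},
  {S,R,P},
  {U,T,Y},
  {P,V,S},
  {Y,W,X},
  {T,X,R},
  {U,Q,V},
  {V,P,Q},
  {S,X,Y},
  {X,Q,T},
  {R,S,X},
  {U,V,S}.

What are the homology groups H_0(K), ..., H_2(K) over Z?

Order the vertices as P < Q < R < S < T < U < V < W < X < Y. Listing each simplex with vertices in this order, K has dimension 2 with simplices:

  0-simplices (10): P, Q, R, S, T, U, V, W, X, Y
  1-simplices (30): PQ, PR, PS, PT, PU, PV, PW, QT, QU, QV, QW, QX, RS, RT, RW, RX, RY, SU, SV, SX, SY, TU, TX, TY, UV, UW, UY, WX, WY, XY
  2-simplices (20): PQT, PQV, PRS, PRW, PSV, PTU, PUW, QTX, QUV, QUW, QWX, RSX, RTX, RTY, RWY, SUV, SUY, SXY, TUY, WXY

giving chain groups C_0 ≅ Z^10, C_1 ≅ Z^30, C_2 ≅ Z^20.

Boundary ∂_1: C_1 → C_0 is given by ∂[p,q] = [q] − [p].
The 10×30 boundary matrix has rank 9 and Smith normal form diag(1,1,1,1,1,1,1,1,1).

Boundary ∂_2: C_2 → C_1 maps a triangle to the signed sum of its edges. For instance
  ∂SXY = XY − SY + SX,
  ∂RSX = SX − RX + RS.
The resulting 30×20 matrix has rank 20, and its Smith normal form has invariant factors (1,1,1,1,1,1,1,1,1,1,1,1,1,1,1,1,1,1,1,2).

Computing H_k = (kernel of ∂_k) / (image of ∂_{k+1}):

  H_0: rank C_0 − rank ∂_1 = 10 − 9 = 1, and the invariant factors of ∂_1 are all 1, so H_0 ≅ Z.
  H_1: rank ker ∂_1 − rank ∂_2 = (30 − 9) − 20 = 1, and ∂_2 has invariant factor 2 > 1, so H_1 ≅ Z ⊕ Z/2.
  H_2: rank ker ∂_2 − rank ∂_3 = (20 − 20) − 0 = 0, and there is no ∂_3, so H_2 ≅ 0.

As a check, the Euler characteristic is 10 − 30 + 20 = 0, which agrees with 1 − 1 + 0 = 0.
(K is a triangulation of the Klein bottle.)

H_0 ≅ Z,  H_1 ≅ Z ⊕ Z/2,  H_2 = 0.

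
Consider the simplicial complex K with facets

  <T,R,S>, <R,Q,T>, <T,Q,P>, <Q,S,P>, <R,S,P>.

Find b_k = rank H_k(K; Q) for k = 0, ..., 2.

We work with the vertex ordering P < Q < R < S < T. The simplices of K, each written with vertices in increasing order, are:

  0-simplices (5): P, Q, R, S, T
  1-simplices (10): PQ, PR, PS, PT, QR, QS, QT, RS, RT, ST
  2-simplices (5): PQS, PQT, PRS, QRT, RST

giving chain groups C_0 ≅ Z^5, C_1 ≅ Z^10, C_2 ≅ Z^5.

The boundary map ∂_1: C_1 → C_0 maps an edge to its endpoints' difference, ∂[p,q] = q − p. For instance
  ∂RS = S − R.
The resulting 5×10 matrix has rank 4, and its Smith normal form has invariant factors (1,1,1,1).

The boundary map ∂_2: C_2 → C_1 maps a triangle to the signed sum of its edges. For instance
  ∂PRS = RS − PS + PR,
  ∂QRT = RT − QT + QR.
The 10×5 boundary matrix has rank 5 and Smith normal form diag(1,1,1,1,1).

From H_k ≅ ker(∂_k) / im(∂_{k+1}) we obtain:

  H_0: rank C_0 − rank ∂_1 = 5 − 4 = 1, and the invariant factors of ∂_1 are all 1, so H_0 = Z.
  H_1: rank ker ∂_1 − rank ∂_2 = (10 − 4) − 5 = 1, and the invariant factors of ∂_2 are all 1, so H_1 = Z.
  H_2: rank ker ∂_2 − rank ∂_3 = (5 − 5) − 0 = 0, and there is no ∂_3, so H_2 = 0.

(K is a triangulation of the Möbius band.)

Hence the Betti numbers are b_0 = 1, b_1 = 1, b_2 = 0.

b_0 = 1, b_1 = 1, b_2 = 0.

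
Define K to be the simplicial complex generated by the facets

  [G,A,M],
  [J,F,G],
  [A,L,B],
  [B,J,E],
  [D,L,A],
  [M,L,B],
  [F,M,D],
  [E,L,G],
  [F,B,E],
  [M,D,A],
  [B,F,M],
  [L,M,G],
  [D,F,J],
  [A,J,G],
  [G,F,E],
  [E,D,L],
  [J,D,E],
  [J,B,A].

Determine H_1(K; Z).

H_1 = Z ⊕ Z/2Z.

Order the vertices as A < B < D < E < F < G < J < L < M. Listing each simplex with vertices in this order, K has dimension 2 with simplices:

  0-simplices (9): A, B, D, E, F, G, J, L, M
  1-simplices (27): AB, AD, AG, AJ, AL, AM, BE, BF, BJ, BL, BM, DE, DF, DJ, DL, DM, EF, EG, EJ, EL, FG, FJ, FM, GJ, GL, GM, LM
  2-simplices (18): ABJ, ABL, ADL, ADM, AGJ, AGM, BEF, BEJ, BFM, BLM, DEJ, DEL, DFJ, DFM, EFG, EGL, FGJ, GLM

so the chain groups are C_0 ≅ Z^9, C_1 ≅ Z^27, C_2 ≅ Z^18.

The boundary map ∂_1: C_1 → C_0 sends each edge [p,q] (with p < q) to q − p. For instance
  ∂DJ = J − D.
The resulting 9×27 matrix has rank 8, and its Smith normal form has invariant factors (1,1,1,1,1,1,1,1).

Boundary ∂_2: C_2 → C_1 acts by ∂[p,q,r] = [q,r] − [p,r] + [p,q]. For instance
  ∂BEF = EF − BF + BE,
  ∂ADL = DL − AL + AD.
This gives a 27×18 integer matrix of rank 18; reducing to Smith normal form yields diagonal entries (1,1,1,1,1,1,1,1,1,1,1,1,1,1,1,1,1,2).

From H_k ≅ ker(∂_k) / im(∂_{k+1}) we obtain:

  H_1: rank ker ∂_1 − rank ∂_2 = (27 − 8) − 18 = 1, and ∂_2 has invariant factor 2 > 1, so H_1 = Z ⊕ Z/2Z.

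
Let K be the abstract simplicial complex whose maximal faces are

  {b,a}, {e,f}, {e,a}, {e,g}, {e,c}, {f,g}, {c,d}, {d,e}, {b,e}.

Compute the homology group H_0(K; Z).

H_0 ≅ Z.

We work with the vertex ordering a < b < c < d < e < f < g. The simplices of K, each written with vertices in increasing order, are:

  0-simplices (7): a, b, c, d, e, f, g
  1-simplices (9): ab, ae, be, cd, ce, de, ef, eg, fg

Hence C_0 ≅ Z^7, C_1 ≅ Z^9.

∂_1: C_1 → C_0 sends each edge [p,q] (with p < q) to q − p.
The 7×9 boundary matrix has rank 6 and Smith normal form diag(1,1,1,1,1,1).

Computing H_k = (kernel of ∂_k) / (image of ∂_{k+1}):

  H_0: rank C_0 − rank ∂_1 = 7 − 6 = 1, and the invariant factors of ∂_1 are all 1, so H_0 ≅ Z.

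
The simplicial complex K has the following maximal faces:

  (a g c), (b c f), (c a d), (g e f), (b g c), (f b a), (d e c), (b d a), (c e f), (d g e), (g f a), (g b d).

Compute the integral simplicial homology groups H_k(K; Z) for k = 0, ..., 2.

K has 7 vertices, 18 edges, 12 triangles.
rank ∂_0 = 0, rank ∂_1 = 6 ⇒ b_0 = 7 − 0 − 6 = 1; all invariant factors of ∂_1 are 1 so no torsion. So H_0 ≅ Z.
rank ∂_1 = 6, rank ∂_2 = 12 ⇒ b_1 = 18 − 6 − 12 = 0; ∂_2 has invariant factor(s) [2] giving torsion. So H_1 ≅ Z_2.
rank ∂_2 = 12, rank ∂_3 = 0 ⇒ b_2 = 12 − 12 − 0 = 0. So H_2 ≅ 0.

H_0 = Z,  H_1 = Z_2,  H_2 = 0.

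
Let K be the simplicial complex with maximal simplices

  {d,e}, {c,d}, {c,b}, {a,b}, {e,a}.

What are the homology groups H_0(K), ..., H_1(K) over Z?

Fix the vertex order a < b < c < d < e and write every simplex with vertices in increasing order. Then dim K = 1 and the simplices of K are:

  0-simplices (5): a, b, c, d, e
  1-simplices (5): ab, ae, bc, cd, de

Hence C_0 ≅ Z^5, C_1 ≅ Z^5.

The boundary map ∂_1: C_1 → C_0 maps an edge to its endpoints' difference, ∂[p,q] = q − p. For instance
  ∂cd = d − c.
The 5×5 boundary matrix has rank 4 and Smith normal form diag(1,1,1,1).

Reading off H_k = ker ∂_k / im ∂_{k+1}:

  H_0: rank C_0 − rank ∂_1 = 5 − 4 = 1, and the invariant factors of ∂_1 are all 1, so H_0 ≅ Z.
  H_1: rank ker ∂_1 − rank ∂_2 = (5 − 4) − 0 = 1, and there is no ∂_2, so H_1 ≅ Z.

H_0 ≅ Z,  H_1 ≅ Z.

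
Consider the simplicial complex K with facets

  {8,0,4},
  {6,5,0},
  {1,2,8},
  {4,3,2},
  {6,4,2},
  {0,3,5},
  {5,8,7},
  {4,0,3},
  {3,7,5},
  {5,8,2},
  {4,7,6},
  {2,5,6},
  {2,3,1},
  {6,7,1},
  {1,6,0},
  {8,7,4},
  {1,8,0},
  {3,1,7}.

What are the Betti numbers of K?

We work with the vertex ordering 0 < 1 < 2 < 3 < 4 < 5 < 6 < 7 < 8. The simplices of K, each written with vertices in increasing order, are:

  0-simplices (9): [0], [1], [2], [3], [4], [5], [6], [7], [8]
  1-simplices (27): (27 of them)
  2-simplices (18): [0,1,6], [0,1,8], [0,3,4], [0,3,5], [0,4,8], [0,5,6], [1,2,3], [1,2,8], [1,3,7], [1,6,7], [2,3,4], [2,4,6], [2,5,6], [2,5,8], [3,5,7], [4,6,7], [4,7,8], [5,7,8]

so the chain groups are C_0 ≅ Z^9, C_1 ≅ Z^27, C_2 ≅ Z^18.

∂_1: C_1 → C_0 maps an edge to its endpoints' difference, ∂[p,q] = q − p.
The 9×27 boundary matrix has rank 8 and Smith normal form diag(1,1,1,1,1,1,1,1).

Boundary ∂_2: C_2 → C_1 sends each 2-simplex [p,q,r] to [q,r] − [p,r] + [p,q]. For instance
  ∂[0,3,4] = [3,4] − [0,4] + [0,3],
  ∂[1,3,7] = [3,7] − [1,7] + [1,3].
As a 27×18 matrix over Z this has rank 17, with invariant factors (1,1,1,1,1,1,1,1,1,1,1,1,1,1,1,1,1).

Now H_k = ker ∂_k / im ∂_{k+1}, so:

  H_0: rank C_0 − rank ∂_1 = 9 − 8 = 1, and the invariant factors of ∂_1 are all 1, so H_0 ≅ Z.
  H_1: rank ker ∂_1 − rank ∂_2 = (27 − 8) − 17 = 2, and the invariant factors of ∂_2 are all 1, so H_1 ≅ Z^2.
  H_2: rank ker ∂_2 − rank ∂_3 = (18 − 17) − 0 = 1, and there is no ∂_3, so H_2 ≅ Z.

Hence the Betti numbers are b_0 = 1, b_1 = 2, b_2 = 1.

b_0 = 1, b_1 = 2, b_2 = 1.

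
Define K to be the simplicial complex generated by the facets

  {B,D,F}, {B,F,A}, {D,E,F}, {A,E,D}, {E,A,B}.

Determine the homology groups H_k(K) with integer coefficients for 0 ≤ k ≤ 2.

Order the vertices as A < B < D < E < F. Listing each simplex with vertices in this order, K has dimension 2 with simplices:

  0-simplices (5): A, B, D, E, F
  1-simplices (10): AB, AD, AE, AF, BD, BE, BF, DE, DF, EF
  2-simplices (5): ABE, ABF, ADE, BDF, DEF

Hence C_0 ≅ Z^5, C_1 ≅ Z^10, C_2 ≅ Z^5.

Boundary ∂_1: C_1 → C_0 maps an edge to its endpoints' difference, ∂[p,q] = q − p.
The resulting 5×10 matrix has rank 4, and its Smith normal form has invariant factors (1,1,1,1).

The boundary map ∂_2: C_2 → C_1 maps a triangle to the signed sum of its edges. For instance
  ∂BDF = DF − BF + BD,
  ∂ADE = DE − AE + AD.
As a 10×5 matrix over Z this has rank 5, with invariant factors (1,1,1,1,1).

Computing H_k = (kernel of ∂_k) / (image of ∂_{k+1}):

  H_0: rank C_0 − rank ∂_1 = 5 − 4 = 1, and the invariant factors of ∂_1 are all 1, so H_0 = Z.
  H_1: rank ker ∂_1 − rank ∂_2 = (10 − 4) − 5 = 1, and the invariant factors of ∂_2 are all 1, so H_1 = Z.
  H_2: rank ker ∂_2 − rank ∂_3 = (5 − 5) − 0 = 0, and there is no ∂_3, so H_2 = 0.

(K is a triangulation of the Möbius band.)

H_0 ≅ Z,  H_1 ≅ Z,  H_2 = 0.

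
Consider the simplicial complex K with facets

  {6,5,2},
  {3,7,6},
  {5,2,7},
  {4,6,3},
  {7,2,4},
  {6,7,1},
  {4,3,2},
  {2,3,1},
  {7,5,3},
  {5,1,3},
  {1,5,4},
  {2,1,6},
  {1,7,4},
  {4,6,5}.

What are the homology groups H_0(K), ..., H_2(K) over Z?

K has 7 vertices, 21 edges, 14 triangles.
rank ∂_0 = 0, rank ∂_1 = 6 ⇒ b_0 = 7 − 0 − 6 = 1; all invariant factors of ∂_1 are 1 so no torsion. So H_0 ≅ Z.
rank ∂_1 = 6, rank ∂_2 = 13 ⇒ b_1 = 21 − 6 − 13 = 2; all invariant factors of ∂_2 are 1 so no torsion. So H_1 ≅ Z^2.
rank ∂_2 = 13, rank ∂_3 = 0 ⇒ b_2 = 14 − 13 − 0 = 1. So H_2 ≅ Z.

H_0 ≅ Z,  H_1 ≅ Z^2,  H_2 ≅ Z.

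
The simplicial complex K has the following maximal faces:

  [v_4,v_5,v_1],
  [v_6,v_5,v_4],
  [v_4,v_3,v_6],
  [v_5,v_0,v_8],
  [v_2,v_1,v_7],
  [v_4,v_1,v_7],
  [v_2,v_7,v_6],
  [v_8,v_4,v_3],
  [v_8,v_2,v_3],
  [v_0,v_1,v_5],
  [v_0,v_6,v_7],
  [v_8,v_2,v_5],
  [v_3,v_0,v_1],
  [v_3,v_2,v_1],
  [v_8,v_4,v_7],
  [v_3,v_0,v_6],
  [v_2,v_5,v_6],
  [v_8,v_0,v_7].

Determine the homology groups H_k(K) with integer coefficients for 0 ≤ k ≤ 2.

Fix the vertex order v_0 < v_1 < v_2 < v_3 < v_4 < v_5 < v_6 < v_7 < v_8 and write every simplex with vertices in increasing order. Then dim K = 2 and the simplices of K are:

  0-simplices (9): [v_0], [v_1], [v_2], [v_3], [v_4], [v_5], [v_6], [v_7], [v_8]
  1-simplices (27): (27 of them)
  2-simplices (18): (18 of them)

so the chain groups are C_0 ≅ Z^9, C_1 ≅ Z^27, C_2 ≅ Z^18.

The boundary map ∂_1: C_1 → C_0 maps an edge to its endpoints' difference, ∂[p,q] = q − p. For instance
  ∂[v_0,v_5] = [v_5] − [v_0].
This gives a 9×27 integer matrix of rank 8; reducing to Smith normal form yields diagonal entries (1,1,1,1,1,1,1,1).

∂_2: C_2 → C_1 sends each 2-simplex [p,q,r] to [q,r] − [p,r] + [p,q]. For instance
  ∂[v_2,v_5,v_8] = [v_5,v_8] − [v_2,v_8] + [v_2,v_5],
  ∂[v_1,v_2,v_7] = [v_2,v_7] − [v_1,v_7] + [v_1,v_2].
This gives a 27×18 integer matrix of rank 17; reducing to Smith normal form yields diagonal entries (1,1,1,1,1,1,1,1,1,1,1,1,1,1,1,1,1).

Reading off H_k = ker ∂_k / im ∂_{k+1}:

  H_0: rank C_0 − rank ∂_1 = 9 − 8 = 1, and the invariant factors of ∂_1 are all 1, so H_0 ≅ Z.
  H_1: rank ker ∂_1 − rank ∂_2 = (27 − 8) − 17 = 2, and the invariant factors of ∂_2 are all 1, so H_1 ≅ Z^2.
  H_2: rank ker ∂_2 − rank ∂_3 = (18 − 17) − 0 = 1, and there is no ∂_3, so H_2 ≅ Z.

H_0 ≅ Z,  H_1 ≅ Z^2,  H_2 ≅ Z.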